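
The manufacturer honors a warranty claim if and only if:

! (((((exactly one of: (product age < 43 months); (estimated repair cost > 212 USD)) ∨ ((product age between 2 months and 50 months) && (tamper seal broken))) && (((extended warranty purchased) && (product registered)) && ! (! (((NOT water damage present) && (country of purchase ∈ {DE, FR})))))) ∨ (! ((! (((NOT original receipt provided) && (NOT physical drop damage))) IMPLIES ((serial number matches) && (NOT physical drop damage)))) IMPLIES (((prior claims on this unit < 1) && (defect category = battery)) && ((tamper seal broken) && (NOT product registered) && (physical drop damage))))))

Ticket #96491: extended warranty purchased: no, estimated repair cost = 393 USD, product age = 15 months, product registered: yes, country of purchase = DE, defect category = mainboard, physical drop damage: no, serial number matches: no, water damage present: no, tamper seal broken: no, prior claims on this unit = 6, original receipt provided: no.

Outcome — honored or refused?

Refused

Atomic conditions:
  product age < 43 months: 15 < 43 is true
  estimated repair cost > 212 USD: 393 > 212 is true
  product age between 2 months and 50 months: 15 in [2, 50] is true
  tamper seal broken: no → false
  extended warranty purchased: no → false
  product registered: yes → true
  NOT water damage present: no → true
  country of purchase ∈ {DE, FR}: DE is in the set → true
  NOT original receipt provided: no → true
  NOT physical drop damage: no → true
  serial number matches: no → false
  prior claims on this unit < 1: 6 < 1 is false
  defect category = battery: mainboard == battery is false
  NOT product registered: yes → false
  physical drop damage: no → false
Combine:
[1.1.1.1] exactly-one(true, true) = false
[1.1.1.2] true AND false = false
[1.1.1] false OR false = false
[1.1.2.1] false AND true = false
[1.1.2.2.1.1] true AND true = true
[1.1.2.2.1] NOT true = false
[1.1.2.2] NOT false = true
[1.1.2] false AND true = false
[1.1] false AND false = false
[1.2.1.1.1.1] true AND true = true
[1.2.1.1.1] NOT true = false
[1.2.1.1.2] false AND true = false
[1.2.1.1] false → false (antecedent false ⇒ implication holds) = true
[1.2.1] NOT true = false
[1.2.2.1] false AND false = false
[1.2.2.2] false AND false AND false = false
[1.2.2] false AND false = false
[1.2] false → false (antecedent false ⇒ implication holds) = true
[1] false OR true = true
[root] NOT true = false
Overall: false → refused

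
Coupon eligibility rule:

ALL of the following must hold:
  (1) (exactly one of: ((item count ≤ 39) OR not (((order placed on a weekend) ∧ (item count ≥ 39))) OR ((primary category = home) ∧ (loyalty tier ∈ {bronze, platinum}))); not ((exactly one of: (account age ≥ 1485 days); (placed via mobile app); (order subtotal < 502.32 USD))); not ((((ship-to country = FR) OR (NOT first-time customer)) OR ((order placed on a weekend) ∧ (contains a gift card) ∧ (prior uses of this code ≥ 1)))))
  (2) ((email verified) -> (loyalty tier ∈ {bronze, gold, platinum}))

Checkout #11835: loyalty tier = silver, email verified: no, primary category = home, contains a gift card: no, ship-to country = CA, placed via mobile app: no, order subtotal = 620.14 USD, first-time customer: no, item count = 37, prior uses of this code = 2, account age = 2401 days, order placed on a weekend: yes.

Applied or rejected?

Applied

Atomic conditions:
  item count ≤ 39: 37 ≤ 39 is true
  order placed on a weekend: yes → true
  item count ≥ 39: 37 ≥ 39 is false
  primary category = home: home == home is true
  loyalty tier ∈ {bronze, platinum}: silver is not in the set → false
  account age ≥ 1485 days: 2401 ≥ 1485 is true
  placed via mobile app: no → false
  order subtotal < 502.32 USD: 620.14 < 502.32 is false
  ship-to country = FR: CA == FR is false
  NOT first-time customer: no → true
  contains a gift card: no → false
  prior uses of this code ≥ 1: 2 ≥ 1 is true
  email verified: no → false
  loyalty tier ∈ {bronze, gold, platinum}: silver is not in the set → false
Combine:
[1.1.2.1] true AND false = false
[1.1.2] NOT false = true
[1.1.3] true AND false = false
[1.1] true OR true OR false = true
[1.2.1] exactly-one(true, false, false) = true
[1.2] NOT true = false
[1.3.1.1] false OR true = true
[1.3.1.2] true AND false AND true = false
[1.3.1] true OR false = true
[1.3] NOT true = false
[1] exactly-one(true, false, false) = true
[2] false → false (antecedent false ⇒ implication holds) = true
[root] true AND true = true
Overall: true → applied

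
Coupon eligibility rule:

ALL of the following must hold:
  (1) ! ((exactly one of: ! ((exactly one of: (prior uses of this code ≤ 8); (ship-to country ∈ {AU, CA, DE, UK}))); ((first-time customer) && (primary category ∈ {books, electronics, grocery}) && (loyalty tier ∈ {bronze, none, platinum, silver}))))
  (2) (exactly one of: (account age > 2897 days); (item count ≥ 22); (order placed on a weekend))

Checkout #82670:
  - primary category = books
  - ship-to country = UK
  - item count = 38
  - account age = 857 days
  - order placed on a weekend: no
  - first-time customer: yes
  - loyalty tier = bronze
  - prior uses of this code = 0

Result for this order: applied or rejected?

Applied

Atomic conditions:
  prior uses of this code ≤ 8: 0 ≤ 8 is true
  ship-to country ∈ {AU, CA, DE, UK}: UK is in the set → true
  first-time customer: yes → true
  primary category ∈ {books, electronics, grocery}: books is in the set → true
  loyalty tier ∈ {bronze, none, platinum, silver}: bronze is in the set → true
  account age > 2897 days: 857 > 2897 is false
  item count ≥ 22: 38 ≥ 22 is true
  order placed on a weekend: no → false
Combine:
[1.1.1.1] exactly-one(true, true) = false
[1.1.1] NOT false = true
[1.1.2] true AND true AND true = true
[1.1] exactly-one(true, true) = false
[1] NOT false = true
[2] exactly-one(false, true, false) = true
[root] true AND true = true
Overall: true → applied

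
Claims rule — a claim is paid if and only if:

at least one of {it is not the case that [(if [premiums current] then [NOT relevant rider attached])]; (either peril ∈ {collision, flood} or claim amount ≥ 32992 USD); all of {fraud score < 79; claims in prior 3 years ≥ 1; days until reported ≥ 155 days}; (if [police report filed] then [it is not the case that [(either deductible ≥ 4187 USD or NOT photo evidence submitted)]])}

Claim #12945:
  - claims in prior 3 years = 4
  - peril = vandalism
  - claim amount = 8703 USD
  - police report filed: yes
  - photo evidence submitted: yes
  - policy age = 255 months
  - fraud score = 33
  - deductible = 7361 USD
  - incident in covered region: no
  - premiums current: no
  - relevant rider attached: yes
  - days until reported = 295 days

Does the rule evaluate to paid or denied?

Atomic conditions:
  premiums current: no → false
  NOT relevant rider attached: yes → false
  peril ∈ {collision, flood}: vandalism is not in the set → false
  claim amount ≥ 32992 USD: 8703 ≥ 32992 is false
  fraud score < 79: 33 < 79 is true
  claims in prior 3 years ≥ 1: 4 ≥ 1 is true
  days until reported ≥ 155 days: 295 ≥ 155 is true
  police report filed: yes → true
  deductible ≥ 4187 USD: 7361 ≥ 4187 is true
  NOT photo evidence submitted: yes → false
Combine:
[1.1] false → false (antecedent false ⇒ implication holds) = true
[1] NOT true = false
[2] false OR false = false
[3] true AND true AND true = true
[4.2.1] true OR false = true
[4.2] NOT true = false
[4] true → false = false
[root] false OR false OR true OR false = true
Overall: true → paid

Paid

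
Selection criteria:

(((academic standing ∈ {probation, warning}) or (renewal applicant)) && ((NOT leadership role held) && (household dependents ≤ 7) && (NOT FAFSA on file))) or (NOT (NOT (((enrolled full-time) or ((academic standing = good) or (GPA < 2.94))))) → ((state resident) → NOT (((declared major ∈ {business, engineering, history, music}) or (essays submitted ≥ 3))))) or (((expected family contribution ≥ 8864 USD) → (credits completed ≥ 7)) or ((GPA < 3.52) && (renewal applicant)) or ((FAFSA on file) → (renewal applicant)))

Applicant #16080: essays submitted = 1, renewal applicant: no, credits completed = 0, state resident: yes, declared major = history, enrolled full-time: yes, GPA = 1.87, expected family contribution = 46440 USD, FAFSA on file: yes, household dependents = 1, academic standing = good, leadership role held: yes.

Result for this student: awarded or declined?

Declined

Atomic conditions:
  academic standing ∈ {probation, warning}: good is not in the set → false
  renewal applicant: no → false
  NOT leadership role held: yes → false
  household dependents ≤ 7: 1 ≤ 7 is true
  NOT FAFSA on file: yes → false
  enrolled full-time: yes → true
  academic standing = good: good == good is true
  GPA < 2.94: 1.87 < 2.94 is true
  state resident: yes → true
  declared major ∈ {business, engineering, history, music}: history is in the set → true
  essays submitted ≥ 3: 1 ≥ 3 is false
  expected family contribution ≥ 8864 USD: 46440 ≥ 8864 is true
  credits completed ≥ 7: 0 ≥ 7 is false
  GPA < 3.52: 1.87 < 3.52 is true
  FAFSA on file: yes → true
Combine:
[1.1] false OR false = false
[1.2] false AND true AND false = false
[1] false AND false = false
[2.1.1.1.2] true OR true = true
[2.1.1.1] true OR true = true
[2.1.1] NOT true = false
[2.1] NOT false = true
[2.2.2.1] true OR false = true
[2.2.2] NOT true = false
[2.2] true → false = false
[2] true → false = false
[3.1] true → false = false
[3.2] true AND false = false
[3.3] true → false = false
[3] false OR false OR false = false
[root] false OR false OR false = false
Overall: false → declined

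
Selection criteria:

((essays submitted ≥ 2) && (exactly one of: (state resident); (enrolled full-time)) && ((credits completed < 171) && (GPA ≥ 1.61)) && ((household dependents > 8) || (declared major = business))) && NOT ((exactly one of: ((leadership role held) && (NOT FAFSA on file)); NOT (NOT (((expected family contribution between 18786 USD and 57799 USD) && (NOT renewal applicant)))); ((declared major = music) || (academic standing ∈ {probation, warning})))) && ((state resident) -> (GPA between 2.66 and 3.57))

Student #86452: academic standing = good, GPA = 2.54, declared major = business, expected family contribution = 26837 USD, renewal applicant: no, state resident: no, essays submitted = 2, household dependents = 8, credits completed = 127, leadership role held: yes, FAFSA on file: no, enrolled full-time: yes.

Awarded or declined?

Awarded

Atomic conditions:
  essays submitted ≥ 2: 2 ≥ 2 is true
  state resident: no → false
  enrolled full-time: yes → true
  credits completed < 171: 127 < 171 is true
  GPA ≥ 1.61: 2.54 ≥ 1.61 is true
  household dependents > 8: 8 > 8 is false
  declared major = business: business == business is true
  leadership role held: yes → true
  NOT FAFSA on file: no → true
  expected family contribution between 18786 USD and 57799 USD: 26837 in [18786, 57799] is true
  NOT renewal applicant: no → true
  declared major = music: business == music is false
  academic standing ∈ {probation, warning}: good is not in the set → false
  GPA between 2.66 and 3.57: 2.54 in [2.66, 3.57] is false
Combine:
[1.2] exactly-one(false, true) = true
[1.3] true AND true = true
[1.4] false OR true = true
[1] true AND true AND true AND true = true
[2.1.1] true AND true = true
[2.1.2.1.1] true AND true = true
[2.1.2.1] NOT true = false
[2.1.2] NOT false = true
[2.1.3] false OR false = false
[2.1] exactly-one(true, true, false) = false
[2] NOT false = true
[3] false → false (antecedent false ⇒ implication holds) = true
[root] true AND true AND true = true
Overall: true → awarded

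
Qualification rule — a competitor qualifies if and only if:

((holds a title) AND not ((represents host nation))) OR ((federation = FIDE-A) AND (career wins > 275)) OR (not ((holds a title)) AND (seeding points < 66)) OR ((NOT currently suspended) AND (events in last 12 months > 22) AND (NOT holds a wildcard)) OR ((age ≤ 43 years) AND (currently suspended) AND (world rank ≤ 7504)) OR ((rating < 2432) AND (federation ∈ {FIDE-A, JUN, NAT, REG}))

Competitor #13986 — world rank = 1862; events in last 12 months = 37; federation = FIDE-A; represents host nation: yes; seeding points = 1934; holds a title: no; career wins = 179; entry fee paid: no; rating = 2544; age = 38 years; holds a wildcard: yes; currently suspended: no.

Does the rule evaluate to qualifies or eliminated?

Atomic conditions:
  holds a title: no → false
  represents host nation: yes → true
  federation = FIDE-A: FIDE-A == FIDE-A is true
  career wins > 275: 179 > 275 is false
  seeding points < 66: 1934 < 66 is false
  NOT currently suspended: no → true
  events in last 12 months > 22: 37 > 22 is true
  NOT holds a wildcard: yes → false
  age ≤ 43 years: 38 ≤ 43 is true
  currently suspended: no → false
  world rank ≤ 7504: 1862 ≤ 7504 is true
  rating < 2432: 2544 < 2432 is false
  federation ∈ {FIDE-A, JUN, NAT, REG}: FIDE-A is in the set → true
Combine:
[1.2] NOT true = false
[1] false AND false = false
[2] true AND false = false
[3.1] NOT false = true
[3] true AND false = false
[4] true AND true AND false = false
[5] true AND false AND true = false
[6] false AND true = false
[root] false OR false OR false OR false OR false OR false = false
Overall: false → eliminated

Eliminated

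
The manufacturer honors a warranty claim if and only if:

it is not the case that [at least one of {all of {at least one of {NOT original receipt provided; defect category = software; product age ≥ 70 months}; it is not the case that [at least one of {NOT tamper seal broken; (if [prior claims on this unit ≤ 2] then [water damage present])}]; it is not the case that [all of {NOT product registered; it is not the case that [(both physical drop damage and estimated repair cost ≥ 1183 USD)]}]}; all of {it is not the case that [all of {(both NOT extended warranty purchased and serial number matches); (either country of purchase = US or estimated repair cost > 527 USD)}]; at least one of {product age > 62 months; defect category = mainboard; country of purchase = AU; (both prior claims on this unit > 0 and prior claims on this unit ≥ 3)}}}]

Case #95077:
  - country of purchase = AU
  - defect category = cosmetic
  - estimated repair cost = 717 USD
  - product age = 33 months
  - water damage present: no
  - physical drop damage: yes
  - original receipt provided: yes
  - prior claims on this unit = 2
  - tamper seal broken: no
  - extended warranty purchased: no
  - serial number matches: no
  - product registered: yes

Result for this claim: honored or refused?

Refused

Atomic conditions:
  NOT original receipt provided: yes → false
  defect category = software: cosmetic == software is false
  product age ≥ 70 months: 33 ≥ 70 is false
  NOT tamper seal broken: no → true
  prior claims on this unit ≤ 2: 2 ≤ 2 is true
  water damage present: no → false
  NOT product registered: yes → false
  physical drop damage: yes → true
  estimated repair cost ≥ 1183 USD: 717 ≥ 1183 is false
  NOT extended warranty purchased: no → true
  serial number matches: no → false
  country of purchase = US: AU == US is false
  estimated repair cost > 527 USD: 717 > 527 is true
  product age > 62 months: 33 > 62 is false
  defect category = mainboard: cosmetic == mainboard is false
  country of purchase = AU: AU == AU is true
  prior claims on this unit > 0: 2 > 0 is true
  prior claims on this unit ≥ 3: 2 ≥ 3 is false
Combine:
[1.1.1] false OR false OR false = false
[1.1.2.1.2] true → false = false
[1.1.2.1] true OR false = true
[1.1.2] NOT true = false
[1.1.3.1.2.1] true AND false = false
[1.1.3.1.2] NOT false = true
[1.1.3.1] false AND true = false
[1.1.3] NOT false = true
[1.1] false AND false AND true = false
[1.2.1.1.1] true AND false = false
[1.2.1.1.2] false OR true = true
[1.2.1.1] false AND true = false
[1.2.1] NOT false = true
[1.2.2.4] true AND false = false
[1.2.2] false OR false OR true OR false = true
[1.2] true AND true = true
[1] false OR true = true
[root] NOT true = false
Overall: false → refused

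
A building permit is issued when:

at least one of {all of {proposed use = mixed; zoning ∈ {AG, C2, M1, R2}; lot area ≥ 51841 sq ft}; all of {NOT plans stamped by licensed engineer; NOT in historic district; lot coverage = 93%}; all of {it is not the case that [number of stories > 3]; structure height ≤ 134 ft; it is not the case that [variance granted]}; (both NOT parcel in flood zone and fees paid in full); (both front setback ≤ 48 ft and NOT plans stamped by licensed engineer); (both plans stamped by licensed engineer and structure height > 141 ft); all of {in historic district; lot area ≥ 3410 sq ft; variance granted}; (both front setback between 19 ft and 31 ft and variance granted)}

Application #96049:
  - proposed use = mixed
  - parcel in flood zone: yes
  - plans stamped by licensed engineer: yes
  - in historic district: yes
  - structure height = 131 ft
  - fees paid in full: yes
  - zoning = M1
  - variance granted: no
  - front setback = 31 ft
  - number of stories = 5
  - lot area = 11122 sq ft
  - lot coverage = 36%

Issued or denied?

Atomic conditions:
  proposed use = mixed: mixed == mixed is true
  zoning ∈ {AG, C2, M1, R2}: M1 is in the set → true
  lot area ≥ 51841 sq ft: 11122 ≥ 51841 is false
  NOT plans stamped by licensed engineer: yes → false
  NOT in historic district: yes → false
  lot coverage = 93%: 36 == 93 is false
  number of stories > 3: 5 > 3 is true
  structure height ≤ 134 ft: 131 ≤ 134 is true
  variance granted: no → false
  NOT parcel in flood zone: yes → false
  fees paid in full: yes → true
  front setback ≤ 48 ft: 31 ≤ 48 is true
  plans stamped by licensed engineer: yes → true
  structure height > 141 ft: 131 > 141 is false
  in historic district: yes → true
  lot area ≥ 3410 sq ft: 11122 ≥ 3410 is true
  front setback between 19 ft and 31 ft: 31 in [19, 31] is true
Combine:
[1] true AND true AND false = false
[2] false AND false AND false = false
[3.1] NOT true = false
[3.3] NOT false = true
[3] false AND true AND true = false
[4] false AND true = false
[5] true AND false = false
[6] true AND false = false
[7] true AND true AND false = false
[8] true AND false = false
[root] false OR false OR false OR false OR false OR false OR false OR false = false
Overall: false → denied

Denied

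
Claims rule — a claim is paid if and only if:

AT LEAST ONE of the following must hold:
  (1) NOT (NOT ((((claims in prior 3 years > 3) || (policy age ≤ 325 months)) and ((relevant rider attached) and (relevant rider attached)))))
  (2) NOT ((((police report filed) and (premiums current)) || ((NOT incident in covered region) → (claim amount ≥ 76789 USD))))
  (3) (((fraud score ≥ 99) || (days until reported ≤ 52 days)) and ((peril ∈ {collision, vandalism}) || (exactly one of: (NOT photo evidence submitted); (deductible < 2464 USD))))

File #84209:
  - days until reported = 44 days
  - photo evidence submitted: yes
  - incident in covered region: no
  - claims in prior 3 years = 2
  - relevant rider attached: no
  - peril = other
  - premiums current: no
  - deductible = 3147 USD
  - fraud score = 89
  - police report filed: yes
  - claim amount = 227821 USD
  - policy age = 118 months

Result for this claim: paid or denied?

Denied

Atomic conditions:
  claims in prior 3 years > 3: 2 > 3 is false
  policy age ≤ 325 months: 118 ≤ 325 is true
  relevant rider attached: no → false
  police report filed: yes → true
  premiums current: no → false
  NOT incident in covered region: no → true
  claim amount ≥ 76789 USD: 227821 ≥ 76789 is true
  fraud score ≥ 99: 89 ≥ 99 is false
  days until reported ≤ 52 days: 44 ≤ 52 is true
  peril ∈ {collision, vandalism}: other is not in the set → false
  NOT photo evidence submitted: yes → false
  deductible < 2464 USD: 3147 < 2464 is false
Combine:
[1.1.1.1] false OR true = true
[1.1.1.2] false AND false = false
[1.1.1] true AND false = false
[1.1] NOT false = true
[1] NOT true = false
[2.1.1] true AND false = false
[2.1.2] true → true = true
[2.1] false OR true = true
[2] NOT true = false
[3.1] false OR true = true
[3.2.2] exactly-one(false, false) = false
[3.2] false OR false = false
[3] true AND false = false
[root] false OR false OR false = false
Overall: false → denied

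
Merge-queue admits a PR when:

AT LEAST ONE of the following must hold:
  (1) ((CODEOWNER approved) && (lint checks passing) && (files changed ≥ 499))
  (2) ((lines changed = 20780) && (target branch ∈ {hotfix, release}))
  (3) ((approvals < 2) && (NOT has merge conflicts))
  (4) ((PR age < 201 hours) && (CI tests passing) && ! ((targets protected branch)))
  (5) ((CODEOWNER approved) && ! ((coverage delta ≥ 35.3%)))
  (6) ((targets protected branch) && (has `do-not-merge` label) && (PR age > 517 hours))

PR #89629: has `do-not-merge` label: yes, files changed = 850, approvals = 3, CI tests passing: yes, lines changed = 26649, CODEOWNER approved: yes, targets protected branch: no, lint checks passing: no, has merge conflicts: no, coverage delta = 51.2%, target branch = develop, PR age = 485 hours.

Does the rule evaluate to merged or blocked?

Blocked

Atomic conditions:
  CODEOWNER approved: yes → true
  lint checks passing: no → false
  files changed ≥ 499: 850 ≥ 499 is true
  lines changed = 20780: 26649 == 20780 is false
  target branch ∈ {hotfix, release}: develop is not in the set → false
  approvals < 2: 3 < 2 is false
  NOT has merge conflicts: no → true
  PR age < 201 hours: 485 < 201 is false
  CI tests passing: yes → true
  targets protected branch: no → false
  coverage delta ≥ 35.3%: 51.2 ≥ 35.3 is true
  has `do-not-merge` label: yes → true
  PR age > 517 hours: 485 > 517 is false
Combine:
[1] true AND false AND true = false
[2] false AND false = false
[3] false AND true = false
[4.3] NOT false = true
[4] false AND true AND true = false
[5.2] NOT true = false
[5] true AND false = false
[6] false AND true AND false = false
[root] false OR false OR false OR false OR false OR false = false
Overall: false → blocked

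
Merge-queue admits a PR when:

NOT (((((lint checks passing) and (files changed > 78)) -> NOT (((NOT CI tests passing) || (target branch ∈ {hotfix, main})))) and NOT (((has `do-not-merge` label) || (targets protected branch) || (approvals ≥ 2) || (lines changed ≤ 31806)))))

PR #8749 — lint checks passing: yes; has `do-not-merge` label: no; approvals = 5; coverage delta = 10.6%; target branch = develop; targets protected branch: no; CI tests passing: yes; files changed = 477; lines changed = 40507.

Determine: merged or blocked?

Merged

Atomic conditions:
  lint checks passing: yes → true
  files changed > 78: 477 > 78 is true
  NOT CI tests passing: yes → false
  target branch ∈ {hotfix, main}: develop is not in the set → false
  has `do-not-merge` label: no → false
  targets protected branch: no → false
  approvals ≥ 2: 5 ≥ 2 is true
  lines changed ≤ 31806: 40507 ≤ 31806 is false
Combine:
[1.1.1] true AND true = true
[1.1.2.1] false OR false = false
[1.1.2] NOT false = true
[1.1] true → true = true
[1.2.1] false OR false OR true OR false = true
[1.2] NOT true = false
[1] true AND false = false
[root] NOT false = true
Overall: true → merged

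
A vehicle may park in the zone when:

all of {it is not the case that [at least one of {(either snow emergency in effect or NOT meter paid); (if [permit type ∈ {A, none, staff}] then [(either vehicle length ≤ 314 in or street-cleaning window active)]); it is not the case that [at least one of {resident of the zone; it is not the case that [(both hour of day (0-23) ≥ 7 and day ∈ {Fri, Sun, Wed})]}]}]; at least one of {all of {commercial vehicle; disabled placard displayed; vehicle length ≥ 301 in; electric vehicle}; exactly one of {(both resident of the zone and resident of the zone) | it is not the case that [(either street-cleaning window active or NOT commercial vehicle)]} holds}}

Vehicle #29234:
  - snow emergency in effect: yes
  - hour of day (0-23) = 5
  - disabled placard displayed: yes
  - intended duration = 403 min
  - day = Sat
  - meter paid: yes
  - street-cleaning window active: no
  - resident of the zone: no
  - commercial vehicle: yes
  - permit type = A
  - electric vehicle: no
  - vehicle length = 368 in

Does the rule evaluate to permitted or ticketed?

Atomic conditions:
  snow emergency in effect: yes → true
  NOT meter paid: yes → false
  permit type ∈ {A, none, staff}: A is in the set → true
  vehicle length ≤ 314 in: 368 ≤ 314 is false
  street-cleaning window active: no → false
  resident of the zone: no → false
  hour of day (0-23) ≥ 7: 5 ≥ 7 is false
  day ∈ {Fri, Sun, Wed}: Sat is not in the set → false
  commercial vehicle: yes → true
  disabled placard displayed: yes → true
  vehicle length ≥ 301 in: 368 ≥ 301 is true
  electric vehicle: no → false
  NOT commercial vehicle: yes → false
Combine:
[1.1.1] true OR false = true
[1.1.2.2] false OR false = false
[1.1.2] true → false = false
[1.1.3.1.2.1] false AND false = false
[1.1.3.1.2] NOT false = true
[1.1.3.1] false OR true = true
[1.1.3] NOT true = false
[1.1] true OR false OR false = true
[1] NOT true = false
[2.1] true AND true AND true AND false = false
[2.2.1] false AND false = false
[2.2.2.1] false OR false = false
[2.2.2] NOT false = true
[2.2] exactly-one(false, true) = true
[2] false OR true = true
[root] false AND true = false
Overall: false → ticketed

Ticketed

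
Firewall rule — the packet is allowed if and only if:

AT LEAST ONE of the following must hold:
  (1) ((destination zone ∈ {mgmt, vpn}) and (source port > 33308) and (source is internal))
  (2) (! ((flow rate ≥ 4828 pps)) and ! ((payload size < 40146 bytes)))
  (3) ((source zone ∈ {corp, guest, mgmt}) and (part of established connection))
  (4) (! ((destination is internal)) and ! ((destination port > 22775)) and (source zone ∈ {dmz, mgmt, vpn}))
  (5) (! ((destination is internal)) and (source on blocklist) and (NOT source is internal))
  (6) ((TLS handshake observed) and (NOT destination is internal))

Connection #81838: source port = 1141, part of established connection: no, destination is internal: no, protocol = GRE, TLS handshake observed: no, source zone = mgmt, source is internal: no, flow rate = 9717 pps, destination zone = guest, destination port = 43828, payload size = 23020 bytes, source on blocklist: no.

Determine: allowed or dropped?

Dropped

Atomic conditions:
  destination zone ∈ {mgmt, vpn}: guest is not in the set → false
  source port > 33308: 1141 > 33308 is false
  source is internal: no → false
  flow rate ≥ 4828 pps: 9717 ≥ 4828 is true
  payload size < 40146 bytes: 23020 < 40146 is true
  source zone ∈ {corp, guest, mgmt}: mgmt is in the set → true
  part of established connection: no → false
  destination is internal: no → false
  destination port > 22775: 43828 > 22775 is true
  source zone ∈ {dmz, mgmt, vpn}: mgmt is in the set → true
  source on blocklist: no → false
  NOT source is internal: no → true
  TLS handshake observed: no → false
  NOT destination is internal: no → true
Combine:
[1] false AND false AND false = false
[2.1] NOT true = false
[2.2] NOT true = false
[2] false AND false = false
[3] true AND false = false
[4.1] NOT false = true
[4.2] NOT true = false
[4] true AND false AND true = false
[5.1] NOT false = true
[5] true AND false AND true = false
[6] false AND true = false
[root] false OR false OR false OR false OR false OR false = false
Overall: false → dropped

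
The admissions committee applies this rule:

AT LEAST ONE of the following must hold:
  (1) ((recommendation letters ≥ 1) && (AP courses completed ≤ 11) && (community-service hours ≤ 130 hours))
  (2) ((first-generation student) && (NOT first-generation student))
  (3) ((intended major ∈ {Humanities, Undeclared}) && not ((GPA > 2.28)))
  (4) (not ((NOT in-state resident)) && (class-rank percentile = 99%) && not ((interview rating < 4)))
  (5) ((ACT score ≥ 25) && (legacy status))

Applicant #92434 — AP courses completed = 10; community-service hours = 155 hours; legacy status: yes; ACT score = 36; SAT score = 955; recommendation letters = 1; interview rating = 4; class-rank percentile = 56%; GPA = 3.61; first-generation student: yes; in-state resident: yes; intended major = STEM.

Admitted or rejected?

Admitted

Atomic conditions:
  recommendation letters ≥ 1: 1 ≥ 1 is true
  AP courses completed ≤ 11: 10 ≤ 11 is true
  community-service hours ≤ 130 hours: 155 ≤ 130 is false
  first-generation student: yes → true
  NOT first-generation student: yes → false
  intended major ∈ {Humanities, Undeclared}: STEM is not in the set → false
  GPA > 2.28: 3.61 > 2.28 is true
  NOT in-state resident: yes → false
  class-rank percentile = 99%: 56 == 99 is false
  interview rating < 4: 4 < 4 is false
  ACT score ≥ 25: 36 ≥ 25 is true
  legacy status: yes → true
Combine:
[1] true AND true AND false = false
[2] true AND false = false
[3.2] NOT true = false
[3] false AND false = false
[4.1] NOT false = true
[4.3] NOT false = true
[4] true AND false AND true = false
[5] true AND true = true
[root] false OR false OR false OR false OR true = true
Overall: true → admitted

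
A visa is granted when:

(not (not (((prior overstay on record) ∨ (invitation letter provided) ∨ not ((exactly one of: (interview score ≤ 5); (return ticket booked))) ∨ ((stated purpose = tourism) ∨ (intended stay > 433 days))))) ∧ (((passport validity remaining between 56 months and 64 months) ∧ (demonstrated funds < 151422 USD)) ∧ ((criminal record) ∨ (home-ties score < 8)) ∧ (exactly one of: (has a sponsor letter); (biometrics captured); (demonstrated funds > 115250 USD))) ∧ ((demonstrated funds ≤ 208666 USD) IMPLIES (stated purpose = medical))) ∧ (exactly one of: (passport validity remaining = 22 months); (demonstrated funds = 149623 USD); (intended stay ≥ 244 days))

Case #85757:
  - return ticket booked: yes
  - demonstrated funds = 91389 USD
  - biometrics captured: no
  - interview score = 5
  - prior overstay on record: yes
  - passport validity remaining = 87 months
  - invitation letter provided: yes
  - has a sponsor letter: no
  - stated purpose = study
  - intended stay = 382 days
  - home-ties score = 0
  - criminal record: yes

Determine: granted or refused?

Refused

Atomic conditions:
  prior overstay on record: yes → true
  invitation letter provided: yes → true
  interview score ≤ 5: 5 ≤ 5 is true
  return ticket booked: yes → true
  stated purpose = tourism: study == tourism is false
  intended stay > 433 days: 382 > 433 is false
  passport validity remaining between 56 months and 64 months: 87 in [56, 64] is false
  demonstrated funds < 151422 USD: 91389 < 151422 is true
  criminal record: yes → true
  home-ties score < 8: 0 < 8 is true
  has a sponsor letter: no → false
  biometrics captured: no → false
  demonstrated funds > 115250 USD: 91389 > 115250 is false
  demonstrated funds ≤ 208666 USD: 91389 ≤ 208666 is true
  stated purpose = medical: study == medical is false
  passport validity remaining = 22 months: 87 == 22 is false
  demonstrated funds = 149623 USD: 91389 == 149623 is false
  intended stay ≥ 244 days: 382 ≥ 244 is true
Combine:
[1.1.1.1.3.1] exactly-one(true, true) = false
[1.1.1.1.3] NOT false = true
[1.1.1.1.4] false OR false = false
[1.1.1.1] true OR true OR true OR false = true
[1.1.1] NOT true = false
[1.1] NOT false = true
[1.2.1] false AND true = false
[1.2.2] true OR true = true
[1.2.3] exactly-one(false, false, false) = false
[1.2] false AND true AND false = false
[1.3] true → false = false
[1] true AND false AND false = false
[2] exactly-one(false, false, true) = true
[root] false AND true = false
Overall: false → refused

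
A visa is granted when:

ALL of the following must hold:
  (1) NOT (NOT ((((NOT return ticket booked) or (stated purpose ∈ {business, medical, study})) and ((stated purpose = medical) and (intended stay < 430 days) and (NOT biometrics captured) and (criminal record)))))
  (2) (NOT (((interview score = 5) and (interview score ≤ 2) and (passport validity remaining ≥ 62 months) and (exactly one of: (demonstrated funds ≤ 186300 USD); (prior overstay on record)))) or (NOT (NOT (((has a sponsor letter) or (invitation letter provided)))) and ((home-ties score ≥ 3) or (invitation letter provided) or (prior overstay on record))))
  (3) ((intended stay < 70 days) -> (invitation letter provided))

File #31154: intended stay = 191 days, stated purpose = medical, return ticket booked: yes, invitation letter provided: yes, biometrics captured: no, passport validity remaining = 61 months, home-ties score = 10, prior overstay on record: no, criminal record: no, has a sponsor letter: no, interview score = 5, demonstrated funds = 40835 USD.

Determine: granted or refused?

Atomic conditions:
  NOT return ticket booked: yes → false
  stated purpose ∈ {business, medical, study}: medical is in the set → true
  stated purpose = medical: medical == medical is true
  intended stay < 430 days: 191 < 430 is true
  NOT biometrics captured: no → true
  criminal record: no → false
  interview score = 5: 5 == 5 is true
  interview score ≤ 2: 5 ≤ 2 is false
  passport validity remaining ≥ 62 months: 61 ≥ 62 is false
  demonstrated funds ≤ 186300 USD: 40835 ≤ 186300 is true
  prior overstay on record: no → false
  has a sponsor letter: no → false
  invitation letter provided: yes → true
  home-ties score ≥ 3: 10 ≥ 3 is true
  intended stay < 70 days: 191 < 70 is false
Combine:
[1.1.1.1] false OR true = true
[1.1.1.2] true AND true AND true AND false = false
[1.1.1] true AND false = false
[1.1] NOT false = true
[1] NOT true = false
[2.1.1.4] exactly-one(true, false) = true
[2.1.1] true AND false AND false AND true = false
[2.1] NOT false = true
[2.2.1.1.1] false OR true = true
[2.2.1.1] NOT true = false
[2.2.1] NOT false = true
[2.2.2] true OR true OR false = true
[2.2] true AND true = true
[2] true OR true = true
[3] false → true (antecedent false ⇒ implication holds) = true
[root] false AND true AND true = false
Overall: false → refused

Refused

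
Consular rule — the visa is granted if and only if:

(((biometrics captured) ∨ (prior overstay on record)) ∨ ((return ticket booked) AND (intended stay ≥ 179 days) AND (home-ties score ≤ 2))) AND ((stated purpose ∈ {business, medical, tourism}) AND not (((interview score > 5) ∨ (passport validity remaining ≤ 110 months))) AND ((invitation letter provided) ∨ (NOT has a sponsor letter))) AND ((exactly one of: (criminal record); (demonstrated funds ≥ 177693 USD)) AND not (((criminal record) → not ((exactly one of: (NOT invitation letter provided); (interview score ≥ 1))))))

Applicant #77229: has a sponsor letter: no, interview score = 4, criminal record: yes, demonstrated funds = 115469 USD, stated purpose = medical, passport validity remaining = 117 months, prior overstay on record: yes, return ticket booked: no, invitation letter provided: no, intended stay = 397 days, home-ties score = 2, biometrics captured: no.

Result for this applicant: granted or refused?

Atomic conditions:
  biometrics captured: no → false
  prior overstay on record: yes → true
  return ticket booked: no → false
  intended stay ≥ 179 days: 397 ≥ 179 is true
  home-ties score ≤ 2: 2 ≤ 2 is true
  stated purpose ∈ {business, medical, tourism}: medical is in the set → true
  interview score > 5: 4 > 5 is false
  passport validity remaining ≤ 110 months: 117 ≤ 110 is false
  invitation letter provided: no → false
  NOT has a sponsor letter: no → true
  criminal record: yes → true
  demonstrated funds ≥ 177693 USD: 115469 ≥ 177693 is false
  NOT invitation letter provided: no → true
  interview score ≥ 1: 4 ≥ 1 is true
Combine:
[1.1] false OR true = true
[1.2] false AND true AND true = false
[1] true OR false = true
[2.2.1] false OR false = false
[2.2] NOT false = true
[2.3] false OR true = true
[2] true AND true AND true = true
[3.1] exactly-one(true, false) = true
[3.2.1.2.1] exactly-one(true, true) = false
[3.2.1.2] NOT false = true
[3.2.1] true → true = true
[3.2] NOT true = false
[3] true AND false = false
[root] true AND true AND false = false
Overall: false → refused

Refused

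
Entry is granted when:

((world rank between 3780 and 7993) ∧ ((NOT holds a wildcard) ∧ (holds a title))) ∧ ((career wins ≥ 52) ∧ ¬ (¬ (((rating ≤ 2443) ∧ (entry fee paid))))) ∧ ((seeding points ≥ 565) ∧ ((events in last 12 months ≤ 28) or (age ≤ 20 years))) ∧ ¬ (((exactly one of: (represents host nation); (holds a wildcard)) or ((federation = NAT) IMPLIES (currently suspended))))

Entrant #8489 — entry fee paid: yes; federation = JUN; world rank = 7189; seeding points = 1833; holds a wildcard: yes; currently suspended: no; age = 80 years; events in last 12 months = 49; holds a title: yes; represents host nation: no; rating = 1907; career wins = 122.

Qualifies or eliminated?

Eliminated

Atomic conditions:
  world rank between 3780 and 7993: 7189 in [3780, 7993] is true
  NOT holds a wildcard: yes → false
  holds a title: yes → true
  career wins ≥ 52: 122 ≥ 52 is true
  rating ≤ 2443: 1907 ≤ 2443 is true
  entry fee paid: yes → true
  seeding points ≥ 565: 1833 ≥ 565 is true
  events in last 12 months ≤ 28: 49 ≤ 28 is false
  age ≤ 20 years: 80 ≤ 20 is false
  represents host nation: no → false
  holds a wildcard: yes → true
  federation = NAT: JUN == NAT is false
  currently suspended: no → false
Combine:
[1.2] false AND true = false
[1] true AND false = false
[2.2.1.1] true AND true = true
[2.2.1] NOT true = false
[2.2] NOT false = true
[2] true AND true = true
[3.2] false OR false = false
[3] true AND false = false
[4.1.1] exactly-one(false, true) = true
[4.1.2] false → false (antecedent false ⇒ implication holds) = true
[4.1] true OR true = true
[4] NOT true = false
[root] false AND true AND false AND false = false
Overall: false → eliminated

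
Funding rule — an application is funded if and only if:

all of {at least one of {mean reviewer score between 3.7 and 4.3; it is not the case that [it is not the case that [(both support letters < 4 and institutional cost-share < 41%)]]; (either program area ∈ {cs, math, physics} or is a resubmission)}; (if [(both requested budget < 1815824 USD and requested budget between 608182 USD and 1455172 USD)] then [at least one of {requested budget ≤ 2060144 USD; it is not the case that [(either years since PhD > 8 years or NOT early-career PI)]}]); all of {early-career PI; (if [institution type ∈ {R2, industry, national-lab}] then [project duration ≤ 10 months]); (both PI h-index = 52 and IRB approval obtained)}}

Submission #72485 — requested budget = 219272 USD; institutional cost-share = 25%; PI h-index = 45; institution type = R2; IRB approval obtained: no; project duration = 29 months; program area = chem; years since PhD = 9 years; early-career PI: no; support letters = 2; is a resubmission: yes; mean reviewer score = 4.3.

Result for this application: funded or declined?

Declined

Atomic conditions:
  mean reviewer score between 3.7 and 4.3: 4.3 in [3.7, 4.3] is true
  support letters < 4: 2 < 4 is true
  institutional cost-share < 41%: 25 < 41 is true
  program area ∈ {cs, math, physics}: chem is not in the set → false
  is a resubmission: yes → true
  requested budget < 1815824 USD: 219272 < 1815824 is true
  requested budget between 608182 USD and 1455172 USD: 219272 in [608182, 1455172] is false
  requested budget ≤ 2060144 USD: 219272 ≤ 2060144 is true
  years since PhD > 8 years: 9 > 8 is true
  NOT early-career PI: no → true
  early-career PI: no → false
  institution type ∈ {R2, industry, national-lab}: R2 is in the set → true
  project duration ≤ 10 months: 29 ≤ 10 is false
  PI h-index = 52: 45 == 52 is false
  IRB approval obtained: no → false
Combine:
[1.2.1.1] true AND true = true
[1.2.1] NOT true = false
[1.2] NOT false = true
[1.3] false OR true = true
[1] true OR true OR true = true
[2.1] true AND false = false
[2.2.2.1] true OR true = true
[2.2.2] NOT true = false
[2.2] true OR false = true
[2] false → true (antecedent false ⇒ implication holds) = true
[3.2] true → false = false
[3.3] false AND false = false
[3] false AND false AND false = false
[root] true AND true AND false = false
Overall: false → declined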